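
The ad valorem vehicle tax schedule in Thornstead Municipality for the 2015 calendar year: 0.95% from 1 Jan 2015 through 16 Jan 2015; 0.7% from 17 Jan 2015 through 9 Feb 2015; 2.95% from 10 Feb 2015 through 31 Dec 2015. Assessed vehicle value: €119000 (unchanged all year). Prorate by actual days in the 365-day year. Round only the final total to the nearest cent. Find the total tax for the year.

€3230.12

1 Jan – 16 Jan 2015: 16 days at 0.95% → €119000 × 0.95% × 16/365 = €49.5562
17 Jan – 9 Feb 2015: 24 days at 0.7% → €119000 × 0.7% × 24/365 = €54.7726
10 Feb – 31 Dec 2015: 325 days at 2.95% → €119000 × 2.95% × 325/365 = €3125.7877
Total = €3230.1164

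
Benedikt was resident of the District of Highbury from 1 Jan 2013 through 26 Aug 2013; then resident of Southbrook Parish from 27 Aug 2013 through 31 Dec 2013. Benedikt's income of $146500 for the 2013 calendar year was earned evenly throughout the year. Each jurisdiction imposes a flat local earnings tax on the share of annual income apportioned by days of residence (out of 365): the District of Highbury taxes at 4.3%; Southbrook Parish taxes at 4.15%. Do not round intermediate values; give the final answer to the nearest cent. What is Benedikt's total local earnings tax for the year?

$6223.04

The District of Highbury, 1 Jan – 26 Aug 2013: 238 days → $146500 × 4.3% × 238/365 = $4107.6192
Southbrook Parish, 27 Aug – 31 Dec 2013: 127 days → $146500 × 4.15% × 127/365 = $2115.4199
Total = $6223.0390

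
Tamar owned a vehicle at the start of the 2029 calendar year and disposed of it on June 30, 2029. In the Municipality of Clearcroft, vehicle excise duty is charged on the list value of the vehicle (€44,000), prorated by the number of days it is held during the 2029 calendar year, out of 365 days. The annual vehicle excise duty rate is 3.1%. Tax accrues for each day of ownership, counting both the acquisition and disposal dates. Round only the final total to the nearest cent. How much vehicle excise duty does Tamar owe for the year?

Days held (January 1 – June 30, 2029): 181 out of 365
Tax = €44,000 × 3.1% × 181/365 = €676.3945

€676.39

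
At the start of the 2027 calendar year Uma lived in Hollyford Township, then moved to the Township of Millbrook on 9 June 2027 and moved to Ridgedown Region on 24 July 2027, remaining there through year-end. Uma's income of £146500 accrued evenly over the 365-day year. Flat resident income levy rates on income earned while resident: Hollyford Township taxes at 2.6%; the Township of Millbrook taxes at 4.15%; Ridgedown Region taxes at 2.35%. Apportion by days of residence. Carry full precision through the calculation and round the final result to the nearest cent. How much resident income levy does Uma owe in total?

Hollyford Township, 1 January – 8 June 2027: 159 days → £146500 × 2.6% × 159/365 = £1659.2630
The Township of Millbrook, 9 June – 23 July 2027: 45 days → £146500 × 4.15% × 45/365 = £749.5582
Ridgedown Region, 24 July – 31 December 2027: 161 days → £146500 × 2.35% × 161/365 = £1518.5829
Total = £3927.4041

£3927.40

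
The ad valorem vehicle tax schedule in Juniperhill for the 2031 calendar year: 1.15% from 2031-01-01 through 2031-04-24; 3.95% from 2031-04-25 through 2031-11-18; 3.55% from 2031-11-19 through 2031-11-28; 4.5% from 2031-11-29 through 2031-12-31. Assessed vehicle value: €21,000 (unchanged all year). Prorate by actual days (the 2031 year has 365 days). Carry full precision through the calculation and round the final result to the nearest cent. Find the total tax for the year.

€653.99

2031-01-01 to 2031-04-24: 114 days at 1.15% → €21,000 × 1.15% × 114/365 = €75.4274
2031-04-25 to 2031-11-18: 208 days at 3.95% → €21,000 × 3.95% × 208/365 = €472.7014
2031-11-19 to 2031-11-28: 10 days at 3.55% → €21,000 × 3.55% × 10/365 = €20.4247
2031-11-29 to 2031-12-31: 33 days at 4.5% → €21,000 × 4.5% × 33/365 = €85.4384
Total = €653.9918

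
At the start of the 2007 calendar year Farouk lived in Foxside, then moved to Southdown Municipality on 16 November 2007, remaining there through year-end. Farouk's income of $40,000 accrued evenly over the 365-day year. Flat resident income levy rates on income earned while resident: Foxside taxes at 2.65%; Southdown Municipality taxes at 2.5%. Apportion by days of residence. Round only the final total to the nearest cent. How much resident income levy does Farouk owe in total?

$1,052.44

Foxside, 1 January – 15 November 2007: 319 days → $40,000 × 2.65% × 319/365 = $926.4110
Southdown Municipality, 16 November – 31 December 2007: 46 days → $40,000 × 2.5% × 46/365 = $126.0274
Total = $1,052.4384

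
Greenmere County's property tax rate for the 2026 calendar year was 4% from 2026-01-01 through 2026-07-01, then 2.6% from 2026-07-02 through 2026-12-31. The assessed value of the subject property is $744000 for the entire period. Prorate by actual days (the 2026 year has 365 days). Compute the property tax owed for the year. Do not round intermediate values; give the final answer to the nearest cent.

$24537.73

2026-01-01 to 2026-07-01: 182 days at 4% → $744000 × 4% × 182/365 = $14839.2329
2026-07-02 to 2026-12-31: 183 days at 2.6% → $744000 × 2.6% × 183/365 = $9698.4986
Total = $24537.7315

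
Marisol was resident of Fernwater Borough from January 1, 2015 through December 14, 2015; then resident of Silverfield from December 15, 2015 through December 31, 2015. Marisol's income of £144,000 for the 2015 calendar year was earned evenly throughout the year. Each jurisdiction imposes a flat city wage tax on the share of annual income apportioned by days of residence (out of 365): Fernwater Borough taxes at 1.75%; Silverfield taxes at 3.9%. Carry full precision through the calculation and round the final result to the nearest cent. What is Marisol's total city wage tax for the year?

Fernwater Borough, January 1 – December 14, 2015: 348 days → £144,000 × 1.75% × 348/365 = £2,402.6301
Silverfield, December 15 – December 31, 2015: 17 days → £144,000 × 3.9% × 17/365 = £261.5671
Total = £2,664.1973

£2,664.20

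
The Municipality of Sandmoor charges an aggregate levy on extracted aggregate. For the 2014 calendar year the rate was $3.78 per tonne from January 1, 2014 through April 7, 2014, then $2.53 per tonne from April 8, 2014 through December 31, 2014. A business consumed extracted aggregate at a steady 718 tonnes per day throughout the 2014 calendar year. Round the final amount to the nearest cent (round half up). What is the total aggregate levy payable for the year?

$750,094.60

January 1 – April 7, 2014: 97 days × 718 tonnes/day = 69,646 tonnes at $3.78/tonne → $263,261.88
April 8 – December 31, 2014: 268 days × 718 tonnes/day = 192,424 tonnes at $2.53/tonne → $486,832.72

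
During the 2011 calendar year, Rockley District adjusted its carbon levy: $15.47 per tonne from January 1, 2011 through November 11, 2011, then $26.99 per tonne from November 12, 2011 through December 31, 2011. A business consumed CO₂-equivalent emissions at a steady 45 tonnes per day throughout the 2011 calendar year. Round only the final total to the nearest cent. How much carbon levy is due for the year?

$280,014.75

January 1 – November 11, 2011: 315 days × 45 tonnes/day = 14,175 tonnes at $15.47/tonne → $219,287.25
November 12 – December 31, 2011: 50 days × 45 tonnes/day = 2,250 tonnes at $26.99/tonne → $60,727.50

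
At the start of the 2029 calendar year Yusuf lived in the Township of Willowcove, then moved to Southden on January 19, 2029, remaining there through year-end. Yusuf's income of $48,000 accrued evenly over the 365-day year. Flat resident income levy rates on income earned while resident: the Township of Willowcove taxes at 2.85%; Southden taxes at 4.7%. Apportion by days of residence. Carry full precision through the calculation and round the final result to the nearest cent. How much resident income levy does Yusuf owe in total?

$2,212.21

The Township of Willowcove, January 1 – January 18, 2029: 18 days → $48,000 × 2.85% × 18/365 = $67.4630
Southden, January 19 – December 31, 2029: 347 days → $48,000 × 4.7% × 347/365 = $2,144.7452
Total = $2,212.2082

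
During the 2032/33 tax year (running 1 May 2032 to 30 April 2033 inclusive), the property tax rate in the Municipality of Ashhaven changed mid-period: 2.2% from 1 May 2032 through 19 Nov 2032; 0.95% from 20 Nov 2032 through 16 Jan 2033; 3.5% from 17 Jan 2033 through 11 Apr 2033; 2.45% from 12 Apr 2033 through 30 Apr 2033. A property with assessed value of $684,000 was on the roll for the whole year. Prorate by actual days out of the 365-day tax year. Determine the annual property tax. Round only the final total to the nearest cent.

1 May – 19 Nov 2032: 203 days at 2.2% → $684,000 × 2.2% × 203/365 = $8,369.1616
20 Nov 2032 – 16 Jan 2033: 58 days at 0.95% → $684,000 × 0.95% × 58/365 = $1,032.5589
17 Jan – 11 Apr 2033: 85 days at 3.5% → $684,000 × 3.5% × 85/365 = $5,575.0685
12 Apr – 30 Apr 2033: 19 days at 2.45% → $684,000 × 2.45% × 19/365 = $872.3342
Total = $15,849.1233

$15,849.12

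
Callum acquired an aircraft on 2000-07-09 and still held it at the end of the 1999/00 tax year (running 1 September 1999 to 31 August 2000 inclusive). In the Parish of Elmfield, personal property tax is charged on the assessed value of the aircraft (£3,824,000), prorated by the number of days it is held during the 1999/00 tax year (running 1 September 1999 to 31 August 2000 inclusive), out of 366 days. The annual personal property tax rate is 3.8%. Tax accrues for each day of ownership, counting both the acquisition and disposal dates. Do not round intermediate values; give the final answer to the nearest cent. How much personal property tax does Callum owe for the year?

£21,439.48

Days held (2000-07-09 to 2000-08-31): 54 out of 366
Tax = £3,824,000 × 3.8% × 54/366 = £21,439.4754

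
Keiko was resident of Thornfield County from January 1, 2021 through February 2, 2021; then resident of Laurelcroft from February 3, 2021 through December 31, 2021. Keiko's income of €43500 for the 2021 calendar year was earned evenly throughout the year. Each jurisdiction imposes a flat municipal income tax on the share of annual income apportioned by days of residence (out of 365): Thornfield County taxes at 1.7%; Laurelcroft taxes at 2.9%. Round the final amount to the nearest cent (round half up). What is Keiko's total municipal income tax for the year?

Thornfield County, January 1 – February 2, 2021: 33 days → €43500 × 1.7% × 33/365 = €66.8589
Laurelcroft, February 3 – December 31, 2021: 332 days → €43500 × 2.9% × 332/365 = €1147.4466
Total = €1214.3055

€1214.31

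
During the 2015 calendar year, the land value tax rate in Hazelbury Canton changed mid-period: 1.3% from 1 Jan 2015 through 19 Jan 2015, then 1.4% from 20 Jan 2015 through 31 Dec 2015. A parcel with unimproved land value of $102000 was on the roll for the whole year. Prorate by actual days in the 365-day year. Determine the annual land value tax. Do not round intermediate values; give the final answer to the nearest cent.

$1422.69

1 Jan – 19 Jan 2015: 19 days at 1.3% → $102000 × 1.3% × 19/365 = $69.0247
20 Jan – 31 Dec 2015: 346 days at 1.4% → $102000 × 1.4% × 346/365 = $1353.6658
Total = $1422.6904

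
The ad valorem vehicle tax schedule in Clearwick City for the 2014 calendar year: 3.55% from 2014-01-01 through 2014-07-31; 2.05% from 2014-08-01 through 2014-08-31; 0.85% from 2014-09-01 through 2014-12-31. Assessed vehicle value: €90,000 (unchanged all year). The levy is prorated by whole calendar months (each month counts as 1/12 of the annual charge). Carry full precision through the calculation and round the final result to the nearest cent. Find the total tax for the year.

€2,272.50

2014-01-01 to 2014-07-31: 7 months at 3.55% → €90,000 × 3.55% × 7/12 = €1,863.7500
2014-08-01 to 2014-08-31: 1 month at 2.05% → €90,000 × 2.05% × 1/12 = €153.7500
2014-09-01 to 2014-12-31: 4 months at 0.85% → €90,000 × 0.85% × 4/12 = €255.0000
Total = €2,272.5000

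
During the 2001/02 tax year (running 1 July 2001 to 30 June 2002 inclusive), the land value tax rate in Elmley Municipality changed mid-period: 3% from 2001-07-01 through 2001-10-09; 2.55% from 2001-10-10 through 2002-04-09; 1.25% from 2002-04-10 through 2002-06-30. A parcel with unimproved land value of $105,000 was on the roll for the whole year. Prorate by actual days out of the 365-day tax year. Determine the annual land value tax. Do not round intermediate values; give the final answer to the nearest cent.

$2,501.59

2001-07-01 to 2001-10-09: 101 days at 3% → $105,000 × 3% × 101/365 = $871.6438
2001-10-10 to 2002-04-09: 182 days at 2.55% → $105,000 × 2.55% × 182/365 = $1,335.0822
2002-04-10 to 2002-06-30: 82 days at 1.25% → $105,000 × 1.25% × 82/365 = $294.8630
Total = $2,501.5890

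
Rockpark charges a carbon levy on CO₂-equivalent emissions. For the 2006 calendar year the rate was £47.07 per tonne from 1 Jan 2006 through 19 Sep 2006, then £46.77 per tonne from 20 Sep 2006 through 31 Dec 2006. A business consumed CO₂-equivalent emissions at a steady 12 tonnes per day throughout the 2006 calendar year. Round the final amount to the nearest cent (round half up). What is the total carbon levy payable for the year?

£205,795.80

1 Jan – 19 Sep 2006: 262 days × 12 tonnes/day = 3,144 tonnes at £47.07/tonne → £147,988.08
20 Sep – 31 Dec 2006: 103 days × 12 tonnes/day = 1,236 tonnes at £46.77/tonne → £57,807.72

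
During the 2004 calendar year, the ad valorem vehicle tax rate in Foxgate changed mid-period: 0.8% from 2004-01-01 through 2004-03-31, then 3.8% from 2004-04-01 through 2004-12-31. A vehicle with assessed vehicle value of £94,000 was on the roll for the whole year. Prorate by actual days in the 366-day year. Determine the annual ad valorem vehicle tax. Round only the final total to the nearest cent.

2004-01-01 to 2004-03-31: 91 days at 0.8% → £94,000 × 0.8% × 91/366 = £186.9727
2004-04-01 to 2004-12-31: 275 days at 3.8% → £94,000 × 3.8% × 275/366 = £2,683.8798
Total = £2,870.8525

£2,870.85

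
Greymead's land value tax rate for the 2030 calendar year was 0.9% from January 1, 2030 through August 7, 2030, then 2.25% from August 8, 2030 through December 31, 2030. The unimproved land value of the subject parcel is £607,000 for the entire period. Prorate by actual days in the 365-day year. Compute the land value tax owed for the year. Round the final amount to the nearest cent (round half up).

January 1 – August 7, 2030: 219 days at 0.9% → £607,000 × 0.9% × 219/365 = £3,277.8000
August 8 – December 31, 2030: 146 days at 2.25% → £607,000 × 2.25% × 146/365 = £5,463.0000
Total = £8,740.8000

£8,740.80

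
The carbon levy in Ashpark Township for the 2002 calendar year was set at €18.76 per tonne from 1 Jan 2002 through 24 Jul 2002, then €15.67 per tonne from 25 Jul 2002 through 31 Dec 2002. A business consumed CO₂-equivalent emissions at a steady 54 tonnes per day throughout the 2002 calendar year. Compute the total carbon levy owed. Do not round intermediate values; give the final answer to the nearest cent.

€343062.00

1 Jan – 24 Jul 2002: 205 days × 54 tonnes/day = 11,070 tonnes at €18.76/tonne → €207673.20
25 Jul – 31 Dec 2002: 160 days × 54 tonnes/day = 8,640 tonnes at €15.67/tonne → €135388.80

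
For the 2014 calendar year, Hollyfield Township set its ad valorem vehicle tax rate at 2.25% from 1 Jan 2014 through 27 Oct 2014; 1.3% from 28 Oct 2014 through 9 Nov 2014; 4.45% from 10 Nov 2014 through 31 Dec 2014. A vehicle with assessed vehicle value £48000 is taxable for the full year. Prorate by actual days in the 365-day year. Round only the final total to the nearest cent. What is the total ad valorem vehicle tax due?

£1214.20

1 Jan – 27 Oct 2014: 300 days at 2.25% → £48000 × 2.25% × 300/365 = £887.6712
28 Oct – 9 Nov 2014: 13 days at 1.3% → £48000 × 1.3% × 13/365 = £22.2247
10 Nov – 31 Dec 2014: 52 days at 4.45% → £48000 × 4.45% × 52/365 = £304.3068
Total = £1214.2027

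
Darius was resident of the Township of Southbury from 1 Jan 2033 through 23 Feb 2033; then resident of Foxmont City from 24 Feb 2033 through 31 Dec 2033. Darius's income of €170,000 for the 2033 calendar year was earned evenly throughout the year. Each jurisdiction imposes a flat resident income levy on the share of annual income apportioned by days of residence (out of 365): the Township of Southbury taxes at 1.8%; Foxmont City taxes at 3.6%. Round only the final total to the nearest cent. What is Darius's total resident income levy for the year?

The Township of Southbury, 1 Jan – 23 Feb 2033: 54 days → €170,000 × 1.8% × 54/365 = €452.7123
Foxmont City, 24 Feb – 31 Dec 2033: 311 days → €170,000 × 3.6% × 311/365 = €5,214.5753
Total = €5,667.2877

€5,667.29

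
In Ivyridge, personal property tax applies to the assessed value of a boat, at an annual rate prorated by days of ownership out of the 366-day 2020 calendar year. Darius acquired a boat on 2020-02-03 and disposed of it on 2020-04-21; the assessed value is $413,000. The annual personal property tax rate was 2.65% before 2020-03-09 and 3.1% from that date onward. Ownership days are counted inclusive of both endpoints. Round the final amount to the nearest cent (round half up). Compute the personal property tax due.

2020-02-03 to 2020-03-08: 35 days at 2.65% → $413,000 × 2.65% × 35/366 = $1,046.6052
2020-03-09 to 2020-04-21: 44 days at 3.1% → $413,000 × 3.1% × 44/366 = $1,539.1585
Total = $2,585.7637

$2,585.76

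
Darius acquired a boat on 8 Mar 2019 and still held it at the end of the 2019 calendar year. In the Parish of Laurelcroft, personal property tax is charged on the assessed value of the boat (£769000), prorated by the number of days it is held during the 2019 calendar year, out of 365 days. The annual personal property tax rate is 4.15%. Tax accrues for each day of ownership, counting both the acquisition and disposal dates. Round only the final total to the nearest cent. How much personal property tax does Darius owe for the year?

£26142.84

Days held (8 Mar – 31 Dec 2019): 299 out of 365
Tax = £769000 × 4.15% × 299/365 = £26142.8397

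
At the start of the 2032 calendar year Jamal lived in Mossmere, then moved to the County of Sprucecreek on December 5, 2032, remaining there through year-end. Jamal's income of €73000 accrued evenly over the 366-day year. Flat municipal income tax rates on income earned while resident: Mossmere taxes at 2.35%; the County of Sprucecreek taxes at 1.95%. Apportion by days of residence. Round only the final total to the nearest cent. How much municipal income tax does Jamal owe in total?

€1693.96

Mossmere, January 1 – December 4, 2032: 339 days → €73000 × 2.35% × 339/366 = €1588.9467
The County of Sprucecreek, December 5 – December 31, 2032: 27 days → €73000 × 1.95% × 27/366 = €105.0123
Total = €1693.9590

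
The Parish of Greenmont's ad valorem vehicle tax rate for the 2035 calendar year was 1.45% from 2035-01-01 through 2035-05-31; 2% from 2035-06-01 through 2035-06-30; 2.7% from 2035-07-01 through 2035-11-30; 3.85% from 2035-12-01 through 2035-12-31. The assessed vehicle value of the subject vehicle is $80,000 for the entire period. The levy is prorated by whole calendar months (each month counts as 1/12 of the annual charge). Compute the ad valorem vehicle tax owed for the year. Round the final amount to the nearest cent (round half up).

2035-01-01 to 2035-05-31: 5 months at 1.45% → $80,000 × 1.45% × 5/12 = $483.3333
2035-06-01 to 2035-06-30: 1 month at 2% → $80,000 × 2% × 1/12 = $133.3333
2035-07-01 to 2035-11-30: 5 months at 2.7% → $80,000 × 2.7% × 5/12 = $900.0000
2035-12-01 to 2035-12-31: 1 month at 3.85% → $80,000 × 3.85% × 1/12 = $256.6667
Total = $1,773.3333

$1,773.33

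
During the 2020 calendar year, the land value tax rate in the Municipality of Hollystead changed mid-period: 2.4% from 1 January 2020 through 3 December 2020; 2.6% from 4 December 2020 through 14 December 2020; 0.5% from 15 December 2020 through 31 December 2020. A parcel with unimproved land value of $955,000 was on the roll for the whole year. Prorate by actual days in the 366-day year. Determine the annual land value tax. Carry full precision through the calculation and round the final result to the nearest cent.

$22,134.60

1 January – 3 December 2020: 338 days at 2.4% → $955,000 × 2.4% × 338/366 = $21,166.5574
4 December – 14 December 2020: 11 days at 2.6% → $955,000 × 2.6% × 11/366 = $746.2568
15 December – 31 December 2020: 17 days at 0.5% → $955,000 × 0.5% × 17/366 = $221.7896
Total = $22,134.6038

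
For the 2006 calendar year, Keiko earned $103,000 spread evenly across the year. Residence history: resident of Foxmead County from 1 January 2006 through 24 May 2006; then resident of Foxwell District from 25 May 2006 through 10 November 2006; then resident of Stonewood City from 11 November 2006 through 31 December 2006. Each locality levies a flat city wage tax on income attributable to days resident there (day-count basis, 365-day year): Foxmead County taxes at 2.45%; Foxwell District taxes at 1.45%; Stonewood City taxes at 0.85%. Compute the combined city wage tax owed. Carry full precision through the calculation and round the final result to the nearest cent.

Foxmead County, 1 January – 24 May 2006: 144 days → $103,000 × 2.45% × 144/365 = $995.5726
Foxwell District, 25 May – 10 November 2006: 170 days → $103,000 × 1.45% × 170/365 = $695.6027
Stonewood City, 11 November – 31 December 2006: 51 days → $103,000 × 0.85% × 51/365 = $122.3301
Total = $1,813.5055

$1,813.51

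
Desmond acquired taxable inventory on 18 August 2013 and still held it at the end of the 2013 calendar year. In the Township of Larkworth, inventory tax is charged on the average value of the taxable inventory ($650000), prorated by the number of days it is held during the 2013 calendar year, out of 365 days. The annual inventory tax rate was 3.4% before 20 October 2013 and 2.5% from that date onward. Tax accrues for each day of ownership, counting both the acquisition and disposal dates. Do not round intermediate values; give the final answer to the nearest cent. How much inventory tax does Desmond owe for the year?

$7064.52

18 August – 19 October 2013: 63 days at 3.4% → $650000 × 3.4% × 63/365 = $3814.5205
20 October – 31 December 2013: 73 days at 2.5% → $650000 × 2.5% × 73/365 = $3250.0000
Total = $7064.5205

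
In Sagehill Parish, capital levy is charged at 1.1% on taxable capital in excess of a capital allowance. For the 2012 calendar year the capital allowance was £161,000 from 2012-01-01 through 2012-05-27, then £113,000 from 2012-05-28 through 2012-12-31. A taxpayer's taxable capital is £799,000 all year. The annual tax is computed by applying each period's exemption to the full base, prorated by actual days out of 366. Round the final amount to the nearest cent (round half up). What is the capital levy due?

2012-01-01 to 2012-05-27: 148 days, exemption £161,000 → (£799,000 − £161,000) × 1.1% × 148/366 = £2,837.8798
2012-05-28 to 2012-12-31: 218 days, exemption £113,000 → (£799,000 − £113,000) × 1.1% × 218/366 = £4,494.6120
Total = £7,332.4918

£7,332.49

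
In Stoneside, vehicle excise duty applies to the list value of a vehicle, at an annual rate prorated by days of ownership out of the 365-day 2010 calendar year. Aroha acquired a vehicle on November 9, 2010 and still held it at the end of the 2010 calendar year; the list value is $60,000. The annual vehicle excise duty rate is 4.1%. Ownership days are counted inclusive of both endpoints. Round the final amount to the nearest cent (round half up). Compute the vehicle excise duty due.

Days held (November 9 – December 31, 2010): 53 out of 365
Tax = $60,000 × 4.1% × 53/365 = $357.2055

$357.21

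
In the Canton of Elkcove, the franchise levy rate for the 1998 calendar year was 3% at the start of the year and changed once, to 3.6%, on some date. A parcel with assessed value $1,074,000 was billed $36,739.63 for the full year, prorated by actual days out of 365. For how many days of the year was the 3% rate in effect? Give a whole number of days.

Let d = days at the first rate; then 365 − d days at the second rate.
$1,074,000 × [3%·d + 3.6%·(365−d)] / 365 = $36,739.63
Solving gives d = 109, so the new rate took effect on 20 April 1998.

109 days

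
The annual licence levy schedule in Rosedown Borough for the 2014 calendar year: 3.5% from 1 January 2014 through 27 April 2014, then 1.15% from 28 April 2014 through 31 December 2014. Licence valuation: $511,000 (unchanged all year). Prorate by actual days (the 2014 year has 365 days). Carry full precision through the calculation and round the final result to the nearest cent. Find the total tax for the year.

$9,725.80

1 January – 27 April 2014: 117 days at 3.5% → $511,000 × 3.5% × 117/365 = $5,733.0000
28 April – 31 December 2014: 248 days at 1.15% → $511,000 × 1.15% × 248/365 = $3,992.8000
Total = $9,725.8000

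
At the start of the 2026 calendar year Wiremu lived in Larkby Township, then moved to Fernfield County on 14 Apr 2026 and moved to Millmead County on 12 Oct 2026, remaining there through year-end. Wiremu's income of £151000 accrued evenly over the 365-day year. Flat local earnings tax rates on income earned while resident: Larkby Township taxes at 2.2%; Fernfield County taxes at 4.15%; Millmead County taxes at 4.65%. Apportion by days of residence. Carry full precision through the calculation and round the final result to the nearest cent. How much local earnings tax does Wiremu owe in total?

Larkby Township, 1 Jan – 13 Apr 2026: 103 days → £151000 × 2.2% × 103/365 = £937.4411
Fernfield County, 14 Apr – 11 Oct 2026: 181 days → £151000 × 4.15% × 181/365 = £3107.4973
Millmead County, 12 Oct – 31 Dec 2026: 81 days → £151000 × 4.65% × 81/365 = £1558.1959
Total = £5603.1342

£5603.13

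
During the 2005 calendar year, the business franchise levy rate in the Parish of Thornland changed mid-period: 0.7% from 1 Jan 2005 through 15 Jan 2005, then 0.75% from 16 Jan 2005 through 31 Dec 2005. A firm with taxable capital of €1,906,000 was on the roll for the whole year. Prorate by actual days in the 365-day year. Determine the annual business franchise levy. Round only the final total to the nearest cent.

€14,255.84

1 Jan – 15 Jan 2005: 15 days at 0.7% → €1,906,000 × 0.7% × 15/365 = €548.3014
16 Jan – 31 Dec 2005: 350 days at 0.75% → €1,906,000 × 0.75% × 350/365 = €13,707.5342
Total = €14,255.8356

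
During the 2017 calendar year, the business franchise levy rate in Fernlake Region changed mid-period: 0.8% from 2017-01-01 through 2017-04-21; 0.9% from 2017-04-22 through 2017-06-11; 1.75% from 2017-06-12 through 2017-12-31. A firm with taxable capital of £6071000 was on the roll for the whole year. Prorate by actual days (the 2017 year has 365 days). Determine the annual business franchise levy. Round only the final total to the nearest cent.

2017-01-01 to 2017-04-21: 111 days at 0.8% → £6071000 × 0.8% × 111/365 = £14769.9945
2017-04-22 to 2017-06-11: 51 days at 0.9% → £6071000 × 0.9% × 51/365 = £7634.4904
2017-06-12 to 2017-12-31: 203 days at 1.75% → £6071000 × 1.75% × 203/365 = £59088.2945
Total = £81492.7795

£81492.78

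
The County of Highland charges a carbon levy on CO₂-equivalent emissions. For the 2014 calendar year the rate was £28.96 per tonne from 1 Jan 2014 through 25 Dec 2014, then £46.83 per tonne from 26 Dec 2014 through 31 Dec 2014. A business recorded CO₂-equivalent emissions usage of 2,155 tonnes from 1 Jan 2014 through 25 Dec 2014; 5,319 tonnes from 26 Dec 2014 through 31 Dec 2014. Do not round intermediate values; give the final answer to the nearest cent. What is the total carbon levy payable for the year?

1 Jan – 25 Dec 2014: 2,155 tonnes at £28.96/tonne → £62408.80
26 Dec – 31 Dec 2014: 5,319 tonnes at £46.83/tonne → £249088.77

£311497.57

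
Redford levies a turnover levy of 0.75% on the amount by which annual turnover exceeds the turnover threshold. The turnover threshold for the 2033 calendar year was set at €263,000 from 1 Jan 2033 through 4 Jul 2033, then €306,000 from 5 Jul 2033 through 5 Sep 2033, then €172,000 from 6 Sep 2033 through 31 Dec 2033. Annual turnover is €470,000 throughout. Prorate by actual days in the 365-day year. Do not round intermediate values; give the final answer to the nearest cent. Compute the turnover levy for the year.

1 Jan – 4 Jul 2033: 185 days, exemption €263,000 → (€470,000 − €263,000) × 0.75% × 185/365 = €786.8836
5 Jul – 5 Sep 2033: 63 days, exemption €306,000 → (€470,000 − €306,000) × 0.75% × 63/365 = €212.3014
6 Sep – 31 Dec 2033: 117 days, exemption €172,000 → (€470,000 − €172,000) × 0.75% × 117/365 = €716.4247
Total = €1,715.6096

€1,715.61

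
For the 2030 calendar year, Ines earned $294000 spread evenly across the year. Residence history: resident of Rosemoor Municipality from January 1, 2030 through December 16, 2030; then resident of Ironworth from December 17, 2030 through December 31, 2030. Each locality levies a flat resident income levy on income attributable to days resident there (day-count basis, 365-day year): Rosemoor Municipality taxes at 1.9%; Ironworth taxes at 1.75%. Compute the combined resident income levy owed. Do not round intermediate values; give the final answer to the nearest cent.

Rosemoor Municipality, January 1 – December 16, 2030: 350 days → $294000 × 1.9% × 350/365 = $5356.4384
Ironworth, December 17 – December 31, 2030: 15 days → $294000 × 1.75% × 15/365 = $211.4384
Total = $5567.8767

$5567.88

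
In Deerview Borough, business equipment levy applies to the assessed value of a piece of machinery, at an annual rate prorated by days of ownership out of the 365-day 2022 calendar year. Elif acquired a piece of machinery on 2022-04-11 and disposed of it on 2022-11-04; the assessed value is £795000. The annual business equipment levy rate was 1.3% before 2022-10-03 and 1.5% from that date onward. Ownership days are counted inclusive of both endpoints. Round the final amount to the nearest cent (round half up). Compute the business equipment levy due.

2022-04-11 to 2022-10-02: 175 days at 1.3% → £795000 × 1.3% × 175/365 = £4955.1370
2022-10-03 to 2022-11-04: 33 days at 1.5% → £795000 × 1.5% × 33/365 = £1078.1507
Total = £6033.2877

£6033.29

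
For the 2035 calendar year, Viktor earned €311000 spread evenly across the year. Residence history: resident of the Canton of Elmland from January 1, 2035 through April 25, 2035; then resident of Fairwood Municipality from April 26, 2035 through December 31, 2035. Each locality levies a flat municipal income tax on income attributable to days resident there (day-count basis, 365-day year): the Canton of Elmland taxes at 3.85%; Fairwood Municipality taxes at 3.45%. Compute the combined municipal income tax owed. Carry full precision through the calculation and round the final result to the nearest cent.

The Canton of Elmland, January 1 – April 25, 2035: 115 days → €311000 × 3.85% × 115/365 = €3772.4726
Fairwood Municipality, April 26 – December 31, 2035: 250 days → €311000 × 3.45% × 250/365 = €7348.9726
Total = €11121.4452

€11121.45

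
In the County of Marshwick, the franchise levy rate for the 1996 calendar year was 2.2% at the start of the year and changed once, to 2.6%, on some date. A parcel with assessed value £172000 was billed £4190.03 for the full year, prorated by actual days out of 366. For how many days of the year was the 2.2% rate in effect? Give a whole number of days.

150 days

Let d = days at the first rate; then 366 − d days at the second rate.
£172000 × [2.2%·d + 2.6%·(366−d)] / 366 = £4190.03
Solving gives d = 150, so the new rate took effect on 30 May 1996.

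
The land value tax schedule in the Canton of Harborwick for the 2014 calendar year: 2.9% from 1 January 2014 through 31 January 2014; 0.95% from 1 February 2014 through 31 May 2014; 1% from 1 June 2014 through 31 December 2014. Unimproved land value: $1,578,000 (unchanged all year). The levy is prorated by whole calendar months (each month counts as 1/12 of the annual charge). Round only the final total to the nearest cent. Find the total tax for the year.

1 January – 31 January 2014: 1 month at 2.9% → $1,578,000 × 2.9% × 1/12 = $3,813.5000
1 February – 31 May 2014: 4 months at 0.95% → $1,578,000 × 0.95% × 4/12 = $4,997.0000
1 June – 31 December 2014: 7 months at 1% → $1,578,000 × 1% × 7/12 = $9,205.0000
Total = $18,015.5000

$18,015.50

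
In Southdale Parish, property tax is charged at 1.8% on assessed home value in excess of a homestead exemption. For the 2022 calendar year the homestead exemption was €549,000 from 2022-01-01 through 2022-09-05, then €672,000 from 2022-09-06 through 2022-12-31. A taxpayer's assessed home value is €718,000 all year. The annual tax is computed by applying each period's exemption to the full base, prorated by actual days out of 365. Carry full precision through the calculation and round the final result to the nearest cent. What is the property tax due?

2022-01-01 to 2022-09-05: 248 days, exemption €549,000 → (€718,000 − €549,000) × 1.8% × 248/365 = €2,066.8932
2022-09-06 to 2022-12-31: 117 days, exemption €672,000 → (€718,000 − €672,000) × 1.8% × 117/365 = €265.4137
Total = €2,332.3068

€2,332.31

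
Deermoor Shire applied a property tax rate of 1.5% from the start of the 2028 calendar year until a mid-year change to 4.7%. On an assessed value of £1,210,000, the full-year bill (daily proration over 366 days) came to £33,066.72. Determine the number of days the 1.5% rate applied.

225 days

Let d = days at the first rate; then 366 − d days at the second rate.
£1,210,000 × [1.5%·d + 4.7%·(366−d)] / 366 = £33,066.72
Solving gives d = 225, so the new rate took effect on 13 August 2028.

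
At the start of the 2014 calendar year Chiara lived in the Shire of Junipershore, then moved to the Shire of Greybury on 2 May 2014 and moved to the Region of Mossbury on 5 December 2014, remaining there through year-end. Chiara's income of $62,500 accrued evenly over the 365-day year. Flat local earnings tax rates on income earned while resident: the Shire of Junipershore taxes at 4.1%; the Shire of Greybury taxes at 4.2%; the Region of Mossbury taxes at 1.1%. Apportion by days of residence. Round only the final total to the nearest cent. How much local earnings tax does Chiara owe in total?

$2,460.96

The Shire of Junipershore, 1 January – 1 May 2014: 121 days → $62,500 × 4.1% × 121/365 = $849.4863
The Shire of Greybury, 2 May – 4 December 2014: 217 days → $62,500 × 4.2% × 217/365 = $1,560.6164
The Region of Mossbury, 5 December – 31 December 2014: 27 days → $62,500 × 1.1% × 27/365 = $50.8562
Total = $2,460.9589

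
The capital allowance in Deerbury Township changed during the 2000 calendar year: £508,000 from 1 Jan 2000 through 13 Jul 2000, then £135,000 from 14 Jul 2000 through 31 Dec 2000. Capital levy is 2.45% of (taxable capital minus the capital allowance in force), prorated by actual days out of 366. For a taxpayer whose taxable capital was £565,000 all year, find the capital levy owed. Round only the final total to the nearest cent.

£5,666.13

1 Jan – 13 Jul 2000: 195 days, exemption £508,000 → (£565,000 − £508,000) × 2.45% × 195/366 = £744.0369
14 Jul – 31 Dec 2000: 171 days, exemption £135,000 → (£565,000 − £135,000) × 2.45% × 171/366 = £4,922.0902
Total = £5,666.1270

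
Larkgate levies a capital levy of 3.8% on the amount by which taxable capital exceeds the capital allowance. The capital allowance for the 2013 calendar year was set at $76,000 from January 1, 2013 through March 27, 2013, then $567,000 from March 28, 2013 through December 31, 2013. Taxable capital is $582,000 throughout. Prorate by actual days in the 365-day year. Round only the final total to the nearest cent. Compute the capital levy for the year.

January 1 – March 27, 2013: 86 days, exemption $76,000 → ($582,000 − $76,000) × 3.8% × 86/365 = $4,530.4329
March 28 – December 31, 2013: 279 days, exemption $567,000 → ($582,000 − $567,000) × 3.8% × 279/365 = $435.6986
Total = $4,966.1315

$4,966.13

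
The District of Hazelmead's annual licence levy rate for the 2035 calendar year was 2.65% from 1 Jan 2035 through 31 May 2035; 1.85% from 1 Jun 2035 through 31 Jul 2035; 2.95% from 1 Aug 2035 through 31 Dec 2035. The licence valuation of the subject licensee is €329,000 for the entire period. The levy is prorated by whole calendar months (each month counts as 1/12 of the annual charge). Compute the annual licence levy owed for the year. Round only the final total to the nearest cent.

1 Jan – 31 May 2035: 5 months at 2.65% → €329,000 × 2.65% × 5/12 = €3,632.7083
1 Jun – 31 Jul 2035: 2 months at 1.85% → €329,000 × 1.85% × 2/12 = €1,014.4167
1 Aug – 31 Dec 2035: 5 months at 2.95% → €329,000 × 2.95% × 5/12 = €4,043.9583
Total = €8,691.0833

€8,691.08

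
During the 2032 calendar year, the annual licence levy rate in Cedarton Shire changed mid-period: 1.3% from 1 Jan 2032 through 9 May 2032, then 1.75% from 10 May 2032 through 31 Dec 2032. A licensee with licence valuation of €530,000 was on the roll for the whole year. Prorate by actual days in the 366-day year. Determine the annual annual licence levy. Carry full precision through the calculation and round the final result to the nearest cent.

1 Jan – 9 May 2032: 130 days at 1.3% → €530,000 × 1.3% × 130/366 = €2,447.2678
10 May – 31 Dec 2032: 236 days at 1.75% → €530,000 × 1.75% × 236/366 = €5,980.6011
Total = €8,427.8689

€8,427.87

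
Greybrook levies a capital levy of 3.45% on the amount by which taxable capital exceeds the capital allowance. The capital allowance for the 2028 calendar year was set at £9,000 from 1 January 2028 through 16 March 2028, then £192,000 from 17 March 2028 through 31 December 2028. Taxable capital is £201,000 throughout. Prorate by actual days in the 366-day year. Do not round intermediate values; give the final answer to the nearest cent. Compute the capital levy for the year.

£1,621.50

1 January – 16 March 2028: 76 days, exemption £9,000 → (£201,000 − £9,000) × 3.45% × 76/366 = £1,375.4754
17 March – 31 December 2028: 290 days, exemption £192,000 → (£201,000 − £192,000) × 3.45% × 290/366 = £246.0246
Total = £1,621.5000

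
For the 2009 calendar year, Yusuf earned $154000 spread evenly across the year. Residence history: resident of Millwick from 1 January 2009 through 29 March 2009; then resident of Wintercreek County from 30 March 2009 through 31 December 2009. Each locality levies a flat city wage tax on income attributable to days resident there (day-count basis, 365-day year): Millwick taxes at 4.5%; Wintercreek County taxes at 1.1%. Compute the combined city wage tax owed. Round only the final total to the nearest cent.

Millwick, 1 January – 29 March 2009: 88 days → $154000 × 4.5% × 88/365 = $1670.7945
Wintercreek County, 30 March – 31 December 2009: 277 days → $154000 × 1.1% × 277/365 = $1285.5836
Total = $2956.3781

$2956.38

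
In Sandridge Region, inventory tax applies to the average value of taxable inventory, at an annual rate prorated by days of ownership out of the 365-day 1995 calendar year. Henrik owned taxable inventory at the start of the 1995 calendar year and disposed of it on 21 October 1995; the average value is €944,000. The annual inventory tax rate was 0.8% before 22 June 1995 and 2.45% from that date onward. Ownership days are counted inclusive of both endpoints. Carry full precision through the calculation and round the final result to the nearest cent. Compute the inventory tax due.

1 January – 21 June 1995: 172 days at 0.8% → €944,000 × 0.8% × 172/365 = €3,558.7507
22 June – 21 October 1995: 122 days at 2.45% → €944,000 × 2.45% × 122/365 = €7,730.4548
Total = €11,289.2055

€11,289.21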